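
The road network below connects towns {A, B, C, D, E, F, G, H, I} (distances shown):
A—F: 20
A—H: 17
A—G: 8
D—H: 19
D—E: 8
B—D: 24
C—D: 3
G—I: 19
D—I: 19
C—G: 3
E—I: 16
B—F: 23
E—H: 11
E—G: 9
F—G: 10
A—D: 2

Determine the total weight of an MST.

76

Grow the tree from E using Prim:
Step 1: cheapest edge leaving the tree is D—E (8); add D.
Step 2: cheapest edge leaving the tree is A—D (2); add A.
Step 3: cheapest edge leaving the tree is C—D (3); add C.
Step 4: cheapest edge leaving the tree is C—G (3); add G.
Step 5: cheapest edge leaving the tree is F—G (10); add F.
Step 6: cheapest edge leaving the tree is E—H (11); add H.
Step 7: cheapest edge leaving the tree is E—I (16); add I.
Step 8: cheapest edge leaving the tree is B—F (23); add B.
MST edges: D—E, A—D, C—D, C—G, F—G, E—H, E—I, B—F; total weight 8+2+3+3+10+11+16+23 = 76.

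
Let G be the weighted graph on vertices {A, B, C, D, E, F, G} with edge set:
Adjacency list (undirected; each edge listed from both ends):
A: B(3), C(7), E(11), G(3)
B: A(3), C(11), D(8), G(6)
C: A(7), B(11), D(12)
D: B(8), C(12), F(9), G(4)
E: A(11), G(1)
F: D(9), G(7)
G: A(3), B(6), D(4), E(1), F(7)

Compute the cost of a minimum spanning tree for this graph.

Kruskal: consider edges lightest-first.
E—G (1): add — endpoints in different components.
A—B (3): add — endpoints in different components.
A—G (3): add — endpoints in different components.
D—G (4): add — endpoints in different components.
B—G (6): skip — B and G already connected.
A—C (7): add — endpoints in different components.
F—G (7): add — endpoints in different components.
MST edges: E—G, A—B, A—G, D—G, A—C, F—G; total weight 1+3+3+4+7+7 = 25.

25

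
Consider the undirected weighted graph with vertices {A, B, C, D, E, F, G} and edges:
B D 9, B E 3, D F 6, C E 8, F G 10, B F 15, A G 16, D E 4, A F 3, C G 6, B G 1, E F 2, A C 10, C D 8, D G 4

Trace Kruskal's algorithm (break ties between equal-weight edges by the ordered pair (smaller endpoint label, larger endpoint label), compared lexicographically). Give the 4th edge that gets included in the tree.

Kruskal: consider edges lightest-first.
B G (1): add — endpoints in different components.
E F (2): add — endpoints in different components.
A F (3): add — endpoints in different components.
B E (3): add — endpoints in different components.
D E (4): add — endpoints in different components.
D G (4): skip — D and G already connected.
C G (6): add — endpoints in different components.
The 4th edge added is B E.

B-E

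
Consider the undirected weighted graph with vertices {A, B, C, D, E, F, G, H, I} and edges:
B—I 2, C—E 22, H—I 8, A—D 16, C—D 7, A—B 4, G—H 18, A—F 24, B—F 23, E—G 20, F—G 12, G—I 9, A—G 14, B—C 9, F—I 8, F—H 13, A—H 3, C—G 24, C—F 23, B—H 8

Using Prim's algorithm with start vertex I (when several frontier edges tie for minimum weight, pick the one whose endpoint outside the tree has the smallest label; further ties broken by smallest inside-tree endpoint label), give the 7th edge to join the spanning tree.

G-I

Grow the tree from I using Prim:
Step 1: cheapest edge leaving the tree is B—I (2); add B.
Step 2: cheapest edge leaving the tree is A—B (4); add A.
Step 3: cheapest edge leaving the tree is A—H (3); add H.
Step 4: cheapest edge leaving the tree is F—I (8); add F.
Step 5: cheapest edge leaving the tree is B—C (9); add C.
Step 6: cheapest edge leaving the tree is C—D (7); add D.
Step 7: cheapest edge leaving the tree is G—I (9); add G.
Step 8: cheapest edge leaving the tree is E—G (20); add E.
The 7th edge added is G—I.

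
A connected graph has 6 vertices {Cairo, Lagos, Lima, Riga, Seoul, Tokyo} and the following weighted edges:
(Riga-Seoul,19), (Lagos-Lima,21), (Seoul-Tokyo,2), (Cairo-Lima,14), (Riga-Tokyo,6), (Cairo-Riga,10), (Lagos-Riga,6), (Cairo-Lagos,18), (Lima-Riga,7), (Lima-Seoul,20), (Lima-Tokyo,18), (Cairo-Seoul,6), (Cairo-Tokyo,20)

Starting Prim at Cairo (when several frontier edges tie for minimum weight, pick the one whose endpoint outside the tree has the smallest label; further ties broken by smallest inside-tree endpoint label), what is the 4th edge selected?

Grow the tree from Cairo using Prim:
Step 1: cheapest edge leaving the tree is Cairo-Seoul (6); add Seoul.
Step 2: cheapest edge leaving the tree is Seoul-Tokyo (2); add Tokyo.
Step 3: cheapest edge leaving the tree is Riga-Tokyo (6); add Riga.
Step 4: cheapest edge leaving the tree is Lagos-Riga (6); add Lagos.
Step 5: cheapest edge leaving the tree is Lima-Riga (7); add Lima.
The 4th edge added is Lagos-Riga.

Lagos-Riga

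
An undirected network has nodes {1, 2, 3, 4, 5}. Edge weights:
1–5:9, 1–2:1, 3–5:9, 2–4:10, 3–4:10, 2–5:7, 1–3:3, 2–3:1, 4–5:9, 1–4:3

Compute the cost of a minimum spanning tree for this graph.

Prim, starting at 3.
Step 1: cheapest edge leaving the tree is 2–3 (1); add 2.
Step 2: cheapest edge leaving the tree is 1–2 (1); add 1.
Step 3: cheapest edge leaving the tree is 1–4 (3); add 4.
Step 4: cheapest edge leaving the tree is 2–5 (7); add 5.
MST edges: 2–3, 1–2, 1–4, 2–5; total weight 1+1+3+7 = 12.

12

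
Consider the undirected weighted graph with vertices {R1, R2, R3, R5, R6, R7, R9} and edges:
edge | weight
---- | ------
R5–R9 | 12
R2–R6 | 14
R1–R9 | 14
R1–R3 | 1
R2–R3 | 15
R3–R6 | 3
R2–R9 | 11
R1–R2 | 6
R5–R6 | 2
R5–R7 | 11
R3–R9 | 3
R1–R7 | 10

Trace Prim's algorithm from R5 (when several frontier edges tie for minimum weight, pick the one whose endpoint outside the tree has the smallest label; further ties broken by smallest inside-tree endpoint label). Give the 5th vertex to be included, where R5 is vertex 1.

Prim's algorithm from R5:
Step 1: frontier [R5–R6 2, R5–R7 11, R5–R9 12] → take R5–R6 (2); add R6.
Step 2: frontier [R5–R7 11, R5–R9 12, R3–R6 3, R2–R6 14] → take R3–R6 (3); add R3.
Step 3: frontier [R1–R3 1, R3–R9 3, R2–R3 15, R5–R7 11, R5–R9 12, R2–R6 14] → take R1–R3 (1); add R1.
Step 4: frontier [R1–R2 6, R1–R7 10, R1–R9 14, R3–R9 3, R2–R3 15, R5–R7 11, R5–R9 12, R2–R6 14] → take R3–R9 (3); add R9.
Step 5: frontier [R1–R2 6, R1–R7 10, R2–R3 15, R5–R7 11, R2–R6 14, R2–R9 11] → take R1–R2 (6); add R2.
Step 6: frontier [R1–R7 10, R5–R7 11] → take R1–R7 (10); add R7.
Vertex order: R5, R6, R3, R1, R9, R2, R7. The 5th vertex is R9.

R9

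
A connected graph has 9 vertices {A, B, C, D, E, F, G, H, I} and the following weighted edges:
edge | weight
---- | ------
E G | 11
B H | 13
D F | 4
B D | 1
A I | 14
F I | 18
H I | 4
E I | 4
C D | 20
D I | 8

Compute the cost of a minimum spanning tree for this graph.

66

Sort edges by weight, then run Kruskal:
B D (1): add — endpoints in different components.
D F (4): add — endpoints in different components.
E I (4): add — endpoints in different components.
H I (4): add — endpoints in different components.
D I (8): add — endpoints in different components.
E G (11): add — endpoints in different components.
B H (13): skip — B and H already connected.
A I (14): add — endpoints in different components.
F I (18): skip — F and I already connected.
C D (20): add — endpoints in different components.
MST edges: B D, D F, E I, H I, D I, E G, A I, C D; total weight 1+4+4+4+8+11+14+20 = 66.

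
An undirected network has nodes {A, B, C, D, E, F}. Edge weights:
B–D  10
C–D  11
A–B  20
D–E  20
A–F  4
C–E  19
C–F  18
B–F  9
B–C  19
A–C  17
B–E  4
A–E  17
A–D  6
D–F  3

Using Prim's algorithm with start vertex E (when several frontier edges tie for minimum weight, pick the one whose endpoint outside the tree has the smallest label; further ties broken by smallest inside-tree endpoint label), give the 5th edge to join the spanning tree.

Prim's algorithm from E:
Step 1: frontier [B–E 4, A–E 17, C–E 19, D–E 20] → take B–E (4); add B.
Step 2: frontier [B–F 9, B–D 10, B–C 19, A–B 20, A–E 17, C–E 19, D–E 20] → take B–F (9); add F.
Step 3: frontier [B–D 10, B–C 19, A–B 20, A–E 17, C–E 19, D–E 20, D–F 3, A–F 4, C–F 18] → take D–F (3); add D.
Step 4: frontier [B–C 19, A–B 20, A–D 6, C–D 11, A–E 17, C–E 19, A–F 4, C–F 18] → take A–F (4); add A.
Step 5: frontier [A–C 17, B–C 19, C–D 11, C–E 19, C–F 18] → take C–D (11); add C.
The 5th edge added is C–D.

C-D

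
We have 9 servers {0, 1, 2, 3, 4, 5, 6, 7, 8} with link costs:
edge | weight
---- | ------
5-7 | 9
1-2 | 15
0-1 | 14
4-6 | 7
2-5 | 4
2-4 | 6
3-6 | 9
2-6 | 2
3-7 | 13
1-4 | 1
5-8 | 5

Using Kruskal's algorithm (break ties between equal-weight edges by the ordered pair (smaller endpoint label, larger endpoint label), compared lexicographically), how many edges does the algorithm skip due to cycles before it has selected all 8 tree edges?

Sort edges by weight, then run Kruskal:
1-4 (1): add — endpoints in different components.
2-6 (2): add — endpoints in different components.
2-5 (4): add — endpoints in different components.
5-8 (5): add — endpoints in different components.
2-4 (6): add — endpoints in different components.
4-6 (7): skip — 4 and 6 already connected.
3-6 (9): add — endpoints in different components.
5-7 (9): add — endpoints in different components.
3-7 (13): skip — 3 and 7 already connected.
0-1 (14): add — endpoints in different components.
Edges rejected before the tree was complete: 2.

2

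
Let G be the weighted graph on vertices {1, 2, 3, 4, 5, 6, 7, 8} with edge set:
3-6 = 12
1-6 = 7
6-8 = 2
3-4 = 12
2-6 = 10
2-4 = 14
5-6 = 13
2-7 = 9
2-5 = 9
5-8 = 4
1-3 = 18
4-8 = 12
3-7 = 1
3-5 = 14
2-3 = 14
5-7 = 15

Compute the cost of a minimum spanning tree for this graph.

44

Sort edges by weight, then run Kruskal:
3-7 (1): add — endpoints in different components.
6-8 (2): add — endpoints in different components.
5-8 (4): add — endpoints in different components.
1-6 (7): add — endpoints in different components.
2-5 (9): add — endpoints in different components.
2-7 (9): add — endpoints in different components.
2-6 (10): skip — 2 and 6 already connected.
3-4 (12): add — endpoints in different components.
MST edges: 3-7, 6-8, 5-8, 1-6, 2-5, 2-7, 3-4; total weight 1+2+4+7+9+9+12 = 44.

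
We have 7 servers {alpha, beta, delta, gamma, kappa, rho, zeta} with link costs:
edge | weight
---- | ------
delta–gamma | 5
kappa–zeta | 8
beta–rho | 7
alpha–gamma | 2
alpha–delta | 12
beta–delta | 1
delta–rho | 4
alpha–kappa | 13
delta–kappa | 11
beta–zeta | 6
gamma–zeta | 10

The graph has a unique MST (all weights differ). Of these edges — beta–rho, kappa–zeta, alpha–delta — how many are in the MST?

Kruskal: consider edges lightest-first.
beta–delta (1): add — endpoints in different components.
alpha–gamma (2): add — endpoints in different components.
delta–rho (4): add — endpoints in different components.
delta–gamma (5): add — endpoints in different components.
beta–zeta (6): add — endpoints in different components.
beta–rho (7): skip — rho and beta already connected.
kappa–zeta (8): add — endpoints in different components.
MST edge set: {beta–delta, alpha–gamma, delta–rho, delta–gamma, beta–zeta, kappa–zeta}.
Of the listed edges, {kappa–zeta} are in the MST → 1.

1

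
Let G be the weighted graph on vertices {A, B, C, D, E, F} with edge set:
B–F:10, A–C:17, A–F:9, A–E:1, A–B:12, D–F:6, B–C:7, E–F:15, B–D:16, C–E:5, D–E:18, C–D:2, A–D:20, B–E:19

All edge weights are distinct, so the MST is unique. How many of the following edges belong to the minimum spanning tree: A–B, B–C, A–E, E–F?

Kruskal: consider edges lightest-first.
A–E (1): add. Components now {A,E} {B} {C} {D} {F}
C–D (2): add. Components now {A,E} {B} {C,D} {F}
C–E (5): add. Components now {A,C,D,E} {B} {F}
D–F (6): add. Components now {A,C,D,E,F} {B}
B–C (7): add. Components now {A,B,C,D,E,F}
MST edge set: {A–E, C–D, C–E, D–F, B–C}.
Of the listed edges, {B–C, A–E} are in the MST → 2.

2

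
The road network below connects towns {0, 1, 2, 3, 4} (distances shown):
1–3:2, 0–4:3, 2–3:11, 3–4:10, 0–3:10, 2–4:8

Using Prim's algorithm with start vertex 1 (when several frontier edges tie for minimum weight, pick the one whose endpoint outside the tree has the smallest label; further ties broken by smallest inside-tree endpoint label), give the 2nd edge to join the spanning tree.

Prim's algorithm from 1:
Step 1: frontier [1–3 2] → take 1–3 (2); add 3.
Step 2: frontier [0–3 10, 3–4 10, 2–3 11] → take 0–3 (10); add 0.
Step 3: frontier [0–4 3, 3–4 10, 2–3 11] → take 0–4 (3); add 4.
Step 4: frontier [2–3 11, 2–4 8] → take 2–4 (8); add 2.
The 2nd edge added is 0–3.

0-3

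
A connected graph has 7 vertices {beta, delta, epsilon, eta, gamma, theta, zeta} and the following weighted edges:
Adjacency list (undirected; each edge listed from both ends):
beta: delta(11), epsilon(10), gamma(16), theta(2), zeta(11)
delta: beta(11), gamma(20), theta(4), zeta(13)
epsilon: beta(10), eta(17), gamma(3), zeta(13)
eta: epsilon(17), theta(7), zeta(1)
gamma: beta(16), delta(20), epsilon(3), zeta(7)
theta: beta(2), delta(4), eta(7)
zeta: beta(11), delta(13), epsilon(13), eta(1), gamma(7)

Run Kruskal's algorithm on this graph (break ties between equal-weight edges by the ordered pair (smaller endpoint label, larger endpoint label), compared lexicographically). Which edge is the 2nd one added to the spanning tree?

beta-theta

Kruskal's algorithm — process edges by increasing weight (ties by edge label):
eta zeta (1): add. Components now {eta,zeta} {gamma} {beta} {theta} {delta} {epsilon}
beta theta (2): add. Components now {eta,zeta} {gamma} {beta,theta} {delta} {epsilon}
epsilon gamma (3): add. Components now {eta,zeta} {epsilon,gamma} {beta,theta} {delta}
delta theta (4): add. Components now {eta,zeta} {epsilon,gamma} {beta,delta,theta}
eta theta (7): add. Components now {beta,delta,eta,theta,zeta} {epsilon,gamma}
gamma zeta (7): add. Components now {beta,delta,epsilon,eta,gamma,theta,zeta}
The 2nd edge added is beta theta.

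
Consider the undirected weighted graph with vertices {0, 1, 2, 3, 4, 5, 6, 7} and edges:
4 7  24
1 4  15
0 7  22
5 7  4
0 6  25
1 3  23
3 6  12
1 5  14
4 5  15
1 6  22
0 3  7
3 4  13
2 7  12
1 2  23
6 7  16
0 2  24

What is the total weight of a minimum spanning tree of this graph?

77

Kruskal's algorithm — process edges by increasing weight (ties by edge label):
5 7 (4): add — endpoints in different components.
0 3 (7): add — endpoints in different components.
2 7 (12): add — endpoints in different components.
3 6 (12): add — endpoints in different components.
3 4 (13): add — endpoints in different components.
1 5 (14): add — endpoints in different components.
1 4 (15): add — endpoints in different components.
MST edges: 5 7, 0 3, 2 7, 3 6, 3 4, 1 5, 1 4; total weight 4+7+12+12+13+14+15 = 77.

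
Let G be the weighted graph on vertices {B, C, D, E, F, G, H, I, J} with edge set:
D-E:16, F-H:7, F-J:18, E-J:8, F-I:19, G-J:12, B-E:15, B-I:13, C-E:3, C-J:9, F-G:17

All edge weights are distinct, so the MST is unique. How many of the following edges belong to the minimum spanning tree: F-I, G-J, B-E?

2

Kruskal: consider edges lightest-first.
C-E (3): add — endpoints in different components.
F-H (7): add — endpoints in different components.
E-J (8): add — endpoints in different components.
C-J (9): skip — C and J already connected.
G-J (12): add — endpoints in different components.
B-I (13): add — endpoints in different components.
B-E (15): add — endpoints in different components.
D-E (16): add — endpoints in different components.
F-G (17): add — endpoints in different components.
MST edge set: {C-E, F-H, E-J, G-J, B-I, B-E, D-E, F-G}.
Of the listed edges, {G-J, B-E} are in the MST → 2.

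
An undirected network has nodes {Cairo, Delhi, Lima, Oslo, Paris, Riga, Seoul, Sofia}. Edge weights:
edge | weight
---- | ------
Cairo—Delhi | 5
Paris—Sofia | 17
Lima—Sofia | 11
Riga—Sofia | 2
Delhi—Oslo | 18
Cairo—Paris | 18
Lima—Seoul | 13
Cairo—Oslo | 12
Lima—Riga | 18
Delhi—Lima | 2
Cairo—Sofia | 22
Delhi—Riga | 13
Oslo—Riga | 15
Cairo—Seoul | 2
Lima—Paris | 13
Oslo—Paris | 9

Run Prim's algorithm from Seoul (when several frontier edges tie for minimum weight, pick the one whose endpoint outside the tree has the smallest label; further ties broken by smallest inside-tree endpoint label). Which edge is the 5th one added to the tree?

Grow the tree from Seoul using Prim:
Step 1: cheapest edge leaving the tree is Cairo—Seoul (2); add Cairo.
Step 2: cheapest edge leaving the tree is Cairo—Delhi (5); add Delhi.
Step 3: cheapest edge leaving the tree is Delhi—Lima (2); add Lima.
Step 4: cheapest edge leaving the tree is Lima—Sofia (11); add Sofia.
Step 5: cheapest edge leaving the tree is Riga—Sofia (2); add Riga.
Step 6: cheapest edge leaving the tree is Cairo—Oslo (12); add Oslo.
Step 7: cheapest edge leaving the tree is Oslo—Paris (9); add Paris.
The 5th edge added is Riga—Sofia.

Riga-Sofia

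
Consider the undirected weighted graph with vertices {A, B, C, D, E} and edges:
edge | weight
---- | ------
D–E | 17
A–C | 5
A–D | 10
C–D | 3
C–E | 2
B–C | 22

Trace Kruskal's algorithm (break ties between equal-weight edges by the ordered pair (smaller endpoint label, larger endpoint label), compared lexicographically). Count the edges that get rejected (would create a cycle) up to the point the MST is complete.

2

Sort edges by weight, then run Kruskal:
C–E (2): add — endpoints in different components.
C–D (3): add — endpoints in different components.
A–C (5): add — endpoints in different components.
A–D (10): skip — A and D already connected.
D–E (17): skip — D and E already connected.
B–C (22): add — endpoints in different components.
Edges rejected before the tree was complete: 2.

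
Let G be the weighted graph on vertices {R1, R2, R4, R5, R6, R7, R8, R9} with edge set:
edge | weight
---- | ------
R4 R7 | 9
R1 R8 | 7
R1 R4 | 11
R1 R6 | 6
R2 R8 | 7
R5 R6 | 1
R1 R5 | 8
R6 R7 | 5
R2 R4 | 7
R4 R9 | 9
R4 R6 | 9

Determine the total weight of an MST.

42

Grow the tree from R6 using Prim:
Step 1: frontier [R5 R6 1, R6 R7 5, R1 R6 6, R4 R6 9] → take R5 R6 (1); add R5.
Step 2: frontier [R1 R5 8, R6 R7 5, R1 R6 6, R4 R6 9] → take R6 R7 (5); add R7.
Step 3: frontier [R1 R5 8, R1 R6 6, R4 R6 9, R4 R7 9] → take R1 R6 (6); add R1.
Step 4: frontier [R1 R8 7, R1 R4 11, R4 R6 9, R4 R7 9] → take R1 R8 (7); add R8.
Step 5: frontier [R1 R4 11, R4 R6 9, R4 R7 9, R2 R8 7] → take R2 R8 (7); add R2.
Step 6: frontier [R1 R4 11, R2 R4 7, R4 R6 9, R4 R7 9] → take R2 R4 (7); add R4.
Step 7: frontier [R4 R9 9] → take R4 R9 (9); add R9.
MST edges: R5 R6, R6 R7, R1 R6, R1 R8, R2 R8, R2 R4, R4 R9; total weight 1+5+6+7+7+7+9 = 42.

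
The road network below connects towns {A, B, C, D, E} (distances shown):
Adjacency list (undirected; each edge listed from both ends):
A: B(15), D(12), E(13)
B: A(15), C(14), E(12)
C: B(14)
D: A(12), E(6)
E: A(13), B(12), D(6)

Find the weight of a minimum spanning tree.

Prim's algorithm from A:
Step 1: cheapest edge leaving the tree is A—D (12); add D.
Step 2: cheapest edge leaving the tree is D—E (6); add E.
Step 3: cheapest edge leaving the tree is B—E (12); add B.
Step 4: cheapest edge leaving the tree is B—C (14); add C.
MST edges: A—D, D—E, B—E, B—C; total weight 12+6+12+14 = 44.

44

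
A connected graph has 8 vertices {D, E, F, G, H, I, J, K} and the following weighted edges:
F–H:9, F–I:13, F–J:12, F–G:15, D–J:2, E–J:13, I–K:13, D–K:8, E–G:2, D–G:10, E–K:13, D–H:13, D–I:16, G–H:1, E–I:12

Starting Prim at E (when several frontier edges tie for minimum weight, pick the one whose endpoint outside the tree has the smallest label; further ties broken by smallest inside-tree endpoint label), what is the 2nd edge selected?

Grow the tree from E using Prim:
Step 1: cheapest edge leaving the tree is E–G (2); add G.
Step 2: cheapest edge leaving the tree is G–H (1); add H.
Step 3: cheapest edge leaving the tree is F–H (9); add F.
Step 4: cheapest edge leaving the tree is D–G (10); add D.
Step 5: cheapest edge leaving the tree is D–J (2); add J.
Step 6: cheapest edge leaving the tree is D–K (8); add K.
Step 7: cheapest edge leaving the tree is E–I (12); add I.
The 2nd edge added is G–H.

G-H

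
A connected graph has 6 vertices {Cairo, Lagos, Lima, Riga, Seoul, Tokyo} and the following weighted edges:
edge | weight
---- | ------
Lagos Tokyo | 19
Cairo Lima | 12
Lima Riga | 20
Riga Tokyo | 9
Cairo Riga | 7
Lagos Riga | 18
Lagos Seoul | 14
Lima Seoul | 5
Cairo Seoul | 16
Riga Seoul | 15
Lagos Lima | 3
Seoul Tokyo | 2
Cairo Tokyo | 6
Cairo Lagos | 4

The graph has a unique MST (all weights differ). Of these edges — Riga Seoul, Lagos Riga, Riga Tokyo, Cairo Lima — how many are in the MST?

Kruskal's algorithm — process edges by increasing weight (ties by edge label):
Seoul Tokyo (2): add. Components now {Seoul,Tokyo} {Lagos} {Lima} {Riga} {Cairo}
Lagos Lima (3): add. Components now {Seoul,Tokyo} {Lagos,Lima} {Riga} {Cairo}
Cairo Lagos (4): add. Components now {Seoul,Tokyo} {Cairo,Lagos,Lima} {Riga}
Lima Seoul (5): add. Components now {Cairo,Lagos,Lima,Seoul,Tokyo} {Riga}
Cairo Tokyo (6): skip — Cairo and Tokyo already connected.
Cairo Riga (7): add. Components now {Cairo,Lagos,Lima,Riga,Seoul,Tokyo}
MST edge set: {Seoul Tokyo, Lagos Lima, Cairo Lagos, Lima Seoul, Cairo Riga}.
Of the listed edges, {} are in the MST → 0.

0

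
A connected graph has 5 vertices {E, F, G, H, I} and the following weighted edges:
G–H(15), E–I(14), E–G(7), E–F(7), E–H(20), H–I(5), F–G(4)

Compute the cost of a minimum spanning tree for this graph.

Grow the tree from F using Prim:
Step 1: frontier [F–G 4, E–F 7] → take F–G (4); add G.
Step 2: frontier [E–F 7, E–G 7, G–H 15] → take E–F (7); add E.
Step 3: frontier [E–I 14, E–H 20, G–H 15] → take E–I (14); add I.
Step 4: frontier [E–H 20, G–H 15, H–I 5] → take H–I (5); add H.
MST edges: F–G, E–F, E–I, H–I; total weight 4+7+14+5 = 30.

30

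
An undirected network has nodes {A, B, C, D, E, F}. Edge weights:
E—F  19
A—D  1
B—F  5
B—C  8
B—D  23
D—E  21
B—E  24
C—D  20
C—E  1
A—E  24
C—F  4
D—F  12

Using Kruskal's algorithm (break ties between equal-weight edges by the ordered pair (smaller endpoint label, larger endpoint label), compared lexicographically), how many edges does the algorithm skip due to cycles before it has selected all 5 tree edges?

Sort edges by weight, then run Kruskal:
A—D (1): add — endpoints in different components.
C—E (1): add — endpoints in different components.
C—F (4): add — endpoints in different components.
B—F (5): add — endpoints in different components.
B—C (8): skip — B and C already connected.
D—F (12): add — endpoints in different components.
Edges rejected before the tree was complete: 1.

1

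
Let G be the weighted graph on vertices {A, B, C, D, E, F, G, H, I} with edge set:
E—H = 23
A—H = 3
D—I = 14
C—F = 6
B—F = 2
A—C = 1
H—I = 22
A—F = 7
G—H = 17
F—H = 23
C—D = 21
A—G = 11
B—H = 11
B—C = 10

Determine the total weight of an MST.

81

Kruskal: consider edges lightest-first.
A—C (1): add — endpoints in different components.
B—F (2): add — endpoints in different components.
A—H (3): add — endpoints in different components.
C—F (6): add — endpoints in different components.
A—F (7): skip — A and F already connected.
B—C (10): skip — B and C already connected.
A—G (11): add — endpoints in different components.
B—H (11): skip — B and H already connected.
D—I (14): add — endpoints in different components.
G—H (17): skip — G and H already connected.
C—D (21): add — endpoints in different components.
H—I (22): skip — H and I already connected.
E—H (23): add — endpoints in different components.
MST edges: A—C, B—F, A—H, C—F, A—G, D—I, C—D, E—H; total weight 1+2+3+6+11+14+21+23 = 81.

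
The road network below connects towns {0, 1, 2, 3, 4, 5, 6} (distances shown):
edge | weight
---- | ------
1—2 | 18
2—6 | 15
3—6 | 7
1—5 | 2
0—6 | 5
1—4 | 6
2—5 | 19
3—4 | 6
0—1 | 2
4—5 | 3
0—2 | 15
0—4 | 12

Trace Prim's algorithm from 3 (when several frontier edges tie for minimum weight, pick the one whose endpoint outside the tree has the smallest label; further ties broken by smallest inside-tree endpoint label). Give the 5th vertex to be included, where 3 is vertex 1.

0

Grow the tree from 3 using Prim:
Step 1: cheapest edge leaving the tree is 3—4 (6); add 4.
Step 2: cheapest edge leaving the tree is 4—5 (3); add 5.
Step 3: cheapest edge leaving the tree is 1—5 (2); add 1.
Step 4: cheapest edge leaving the tree is 0—1 (2); add 0.
Step 5: cheapest edge leaving the tree is 0—6 (5); add 6.
Step 6: cheapest edge leaving the tree is 0—2 (15); add 2.
Vertex order: 3, 4, 5, 1, 0, 6, 2. The 5th vertex is 0.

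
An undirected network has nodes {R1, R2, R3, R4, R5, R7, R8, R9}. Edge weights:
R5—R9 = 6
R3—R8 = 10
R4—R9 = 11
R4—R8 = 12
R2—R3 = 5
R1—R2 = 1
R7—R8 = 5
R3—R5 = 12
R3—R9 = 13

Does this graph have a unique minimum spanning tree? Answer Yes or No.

No

Kruskal: consider edges lightest-first.
R1—R2 (1): add — endpoints in different components.
R2—R3 (5): add — endpoints in different components.
R7—R8 (5): add — endpoints in different components.
R5—R9 (6): add — endpoints in different components.
R3—R8 (10): add — endpoints in different components.
R4—R9 (11): add — endpoints in different components.
R3—R5 (12): add — endpoints in different components.
Non-tree edge R4—R8 has weight 12, equal to the heaviest edge on its tree cycle — swapping gives another MST of the same weight. Not unique.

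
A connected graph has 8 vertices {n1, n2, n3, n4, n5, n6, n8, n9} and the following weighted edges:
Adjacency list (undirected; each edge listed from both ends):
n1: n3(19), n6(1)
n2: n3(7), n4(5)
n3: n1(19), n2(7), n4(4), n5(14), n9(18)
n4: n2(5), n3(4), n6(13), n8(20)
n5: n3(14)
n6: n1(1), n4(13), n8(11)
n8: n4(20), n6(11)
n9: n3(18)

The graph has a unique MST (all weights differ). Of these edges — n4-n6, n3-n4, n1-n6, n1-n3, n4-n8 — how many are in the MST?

Kruskal: consider edges lightest-first.
n1-n6 (1): add — endpoints in different components.
n3-n4 (4): add — endpoints in different components.
n2-n4 (5): add — endpoints in different components.
n2-n3 (7): skip — n2 and n3 already connected.
n6-n8 (11): add — endpoints in different components.
n4-n6 (13): add — endpoints in different components.
n3-n5 (14): add — endpoints in different components.
n3-n9 (18): add — endpoints in different components.
MST edge set: {n1-n6, n3-n4, n2-n4, n6-n8, n4-n6, n3-n5, n3-n9}.
Of the listed edges, {n4-n6, n3-n4, n1-n6} are in the MST → 3.

3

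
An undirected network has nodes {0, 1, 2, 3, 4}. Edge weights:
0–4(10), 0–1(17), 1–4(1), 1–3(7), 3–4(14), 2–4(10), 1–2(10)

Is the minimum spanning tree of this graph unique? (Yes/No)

Kruskal's algorithm — process edges by increasing weight (ties by edge label):
1–4 (1): add. Components now {0} {1,4} {2} {3}
1–3 (7): add. Components now {0} {1,3,4} {2}
0–4 (10): add. Components now {0,1,3,4} {2}
1–2 (10): add. Components now {0,1,2,3,4}
Non-tree edge 2–4 has weight 10, equal to the heaviest edge on its tree cycle — swapping gives another MST of the same weight. Not unique.

No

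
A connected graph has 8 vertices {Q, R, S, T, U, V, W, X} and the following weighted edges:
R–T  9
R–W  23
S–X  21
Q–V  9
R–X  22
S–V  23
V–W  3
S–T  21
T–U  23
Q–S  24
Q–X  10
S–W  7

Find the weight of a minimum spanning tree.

Prim's algorithm from V:
Step 1: cheapest edge leaving the tree is V–W (3); add W.
Step 2: cheapest edge leaving the tree is S–W (7); add S.
Step 3: cheapest edge leaving the tree is Q–V (9); add Q.
Step 4: cheapest edge leaving the tree is Q–X (10); add X.
Step 5: cheapest edge leaving the tree is S–T (21); add T.
Step 6: cheapest edge leaving the tree is R–T (9); add R.
Step 7: cheapest edge leaving the tree is T–U (23); add U.
MST edges: V–W, S–W, Q–V, Q–X, S–T, R–T, T–U; total weight 3+7+9+10+21+9+23 = 82.

82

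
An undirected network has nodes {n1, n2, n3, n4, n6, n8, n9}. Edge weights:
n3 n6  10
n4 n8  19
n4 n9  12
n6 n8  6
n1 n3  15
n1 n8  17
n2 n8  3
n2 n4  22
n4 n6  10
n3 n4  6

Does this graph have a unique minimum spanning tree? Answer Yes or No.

No

Kruskal's algorithm — process edges by increasing weight (ties by edge label):
n2 n8 (3): add — endpoints in different components.
n3 n4 (6): add — endpoints in different components.
n6 n8 (6): add — endpoints in different components.
n3 n6 (10): add — endpoints in different components.
n4 n6 (10): skip — n6 and n4 already connected.
n4 n9 (12): add — endpoints in different components.
n1 n3 (15): add — endpoints in different components.
Non-tree edge n4 n6 has weight 10, equal to the heaviest edge on its tree cycle — swapping gives another MST of the same weight. Not unique.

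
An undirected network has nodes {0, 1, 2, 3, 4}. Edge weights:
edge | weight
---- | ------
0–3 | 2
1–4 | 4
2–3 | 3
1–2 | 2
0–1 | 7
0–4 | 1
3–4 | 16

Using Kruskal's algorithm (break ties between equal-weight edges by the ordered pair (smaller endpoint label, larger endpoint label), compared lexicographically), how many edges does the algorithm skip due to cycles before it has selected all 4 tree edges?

0

Kruskal's algorithm — process edges by increasing weight (ties by edge label):
0–4 (1): add. Components now {0,4} {1} {2} {3}
0–3 (2): add. Components now {0,3,4} {1} {2}
1–2 (2): add. Components now {0,3,4} {1,2}
2–3 (3): add. Components now {0,1,2,3,4}
Edges rejected before the tree was complete: 0.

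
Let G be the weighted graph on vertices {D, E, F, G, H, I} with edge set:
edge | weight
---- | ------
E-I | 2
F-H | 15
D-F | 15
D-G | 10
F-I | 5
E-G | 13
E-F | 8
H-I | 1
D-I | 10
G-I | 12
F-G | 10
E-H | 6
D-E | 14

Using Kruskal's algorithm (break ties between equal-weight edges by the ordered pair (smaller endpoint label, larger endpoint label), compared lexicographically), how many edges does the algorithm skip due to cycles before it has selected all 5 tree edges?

2

Sort edges by weight, then run Kruskal:
H-I (1): add. Components now {D} {E} {F} {G} {H,I}
E-I (2): add. Components now {D} {E,H,I} {F} {G}
F-I (5): add. Components now {D} {E,F,H,I} {G}
E-H (6): skip — E and H already connected.
E-F (8): skip — E and F already connected.
D-G (10): add. Components now {D,G} {E,F,H,I}
D-I (10): add. Components now {D,E,F,G,H,I}
Edges rejected before the tree was complete: 2.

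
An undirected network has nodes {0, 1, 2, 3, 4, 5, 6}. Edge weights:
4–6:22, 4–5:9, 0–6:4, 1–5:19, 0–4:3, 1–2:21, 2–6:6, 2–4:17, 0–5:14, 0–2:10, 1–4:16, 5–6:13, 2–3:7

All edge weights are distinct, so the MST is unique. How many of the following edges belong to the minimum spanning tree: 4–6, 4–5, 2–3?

Kruskal: consider edges lightest-first.
0–4 (3): add — endpoints in different components.
0–6 (4): add — endpoints in different components.
2–6 (6): add — endpoints in different components.
2–3 (7): add — endpoints in different components.
4–5 (9): add — endpoints in different components.
0–2 (10): skip — 0 and 2 already connected.
5–6 (13): skip — 5 and 6 already connected.
0–5 (14): skip — 0 and 5 already connected.
1–4 (16): add — endpoints in different components.
MST edge set: {0–4, 0–6, 2–6, 2–3, 4–5, 1–4}.
Of the listed edges, {4–5, 2–3} are in the MST → 2.

2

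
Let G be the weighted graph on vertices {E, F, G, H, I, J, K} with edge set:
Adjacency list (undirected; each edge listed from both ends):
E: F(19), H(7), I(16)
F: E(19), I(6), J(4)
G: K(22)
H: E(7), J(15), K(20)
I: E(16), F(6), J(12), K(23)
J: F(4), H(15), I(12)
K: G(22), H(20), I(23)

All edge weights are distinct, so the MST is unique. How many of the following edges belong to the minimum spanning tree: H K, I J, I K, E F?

1

Kruskal: consider edges lightest-first.
F J (4): add — endpoints in different components.
F I (6): add — endpoints in different components.
E H (7): add — endpoints in different components.
I J (12): skip — I and J already connected.
H J (15): add — endpoints in different components.
E I (16): skip — E and I already connected.
E F (19): skip — E and F already connected.
H K (20): add — endpoints in different components.
G K (22): add — endpoints in different components.
MST edge set: {F J, F I, E H, H J, H K, G K}.
Of the listed edges, {H K} are in the MST → 1.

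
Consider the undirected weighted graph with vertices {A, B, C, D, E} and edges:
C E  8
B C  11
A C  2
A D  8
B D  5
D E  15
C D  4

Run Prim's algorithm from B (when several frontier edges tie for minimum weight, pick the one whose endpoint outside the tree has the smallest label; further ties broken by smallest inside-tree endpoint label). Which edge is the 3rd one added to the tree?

Prim, starting at B.
Step 1: frontier [B D 5, B C 11] → take B D (5); add D.
Step 2: frontier [B C 11, C D 4, A D 8, D E 15] → take C D (4); add C.
Step 3: frontier [A C 2, C E 8, A D 8, D E 15] → take A C (2); add A.
Step 4: frontier [C E 8, D E 15] → take C E (8); add E.
The 3rd edge added is A C.

A-C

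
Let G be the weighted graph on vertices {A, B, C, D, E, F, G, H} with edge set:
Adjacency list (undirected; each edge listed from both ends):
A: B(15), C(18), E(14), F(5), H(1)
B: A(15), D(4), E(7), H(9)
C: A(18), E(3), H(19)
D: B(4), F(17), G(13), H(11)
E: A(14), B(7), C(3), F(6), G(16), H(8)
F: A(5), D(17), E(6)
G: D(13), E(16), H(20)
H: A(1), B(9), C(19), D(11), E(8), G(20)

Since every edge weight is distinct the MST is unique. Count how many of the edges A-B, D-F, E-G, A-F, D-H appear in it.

Sort edges by weight, then run Kruskal:
A-H (1): add — endpoints in different components.
C-E (3): add — endpoints in different components.
B-D (4): add — endpoints in different components.
A-F (5): add — endpoints in different components.
E-F (6): add — endpoints in different components.
B-E (7): add — endpoints in different components.
E-H (8): skip — E and H already connected.
B-H (9): skip — B and H already connected.
D-H (11): skip — D and H already connected.
D-G (13): add — endpoints in different components.
MST edge set: {A-H, C-E, B-D, A-F, E-F, B-E, D-G}.
Of the listed edges, {A-F} are in the MST → 1.

1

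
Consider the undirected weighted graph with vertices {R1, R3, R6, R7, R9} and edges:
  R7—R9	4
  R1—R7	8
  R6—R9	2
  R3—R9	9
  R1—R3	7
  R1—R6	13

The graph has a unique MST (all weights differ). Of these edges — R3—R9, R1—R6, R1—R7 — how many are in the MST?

1

Kruskal: consider edges lightest-first.
R6—R9 (2): add — endpoints in different components.
R7—R9 (4): add — endpoints in different components.
R1—R3 (7): add — endpoints in different components.
R1—R7 (8): add — endpoints in different components.
MST edge set: {R6—R9, R7—R9, R1—R3, R1—R7}.
Of the listed edges, {R1—R7} are in the MST → 1.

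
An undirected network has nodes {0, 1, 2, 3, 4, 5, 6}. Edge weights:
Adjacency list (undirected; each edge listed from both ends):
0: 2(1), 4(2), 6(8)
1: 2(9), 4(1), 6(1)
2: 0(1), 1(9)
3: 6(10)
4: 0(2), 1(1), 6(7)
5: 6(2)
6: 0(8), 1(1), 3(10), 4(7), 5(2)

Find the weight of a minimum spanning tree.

Grow the tree from 6 using Prim:
Step 1: frontier [1 6 1, 5 6 2, 4 6 7, 0 6 8, 3 6 10] → take 1 6 (1); add 1.
Step 2: frontier [1 4 1, 1 2 9, 5 6 2, 4 6 7, 0 6 8, 3 6 10] → take 1 4 (1); add 4.
Step 3: frontier [1 2 9, 0 4 2, 5 6 2, 0 6 8, 3 6 10] → take 0 4 (2); add 0.
Step 4: frontier [0 2 1, 1 2 9, 5 6 2, 3 6 10] → take 0 2 (1); add 2.
Step 5: frontier [5 6 2, 3 6 10] → take 5 6 (2); add 5.
Step 6: frontier [3 6 10] → take 3 6 (10); add 3.
MST edges: 1 6, 1 4, 0 4, 0 2, 5 6, 3 6; total weight 1+1+2+1+2+10 = 17.

17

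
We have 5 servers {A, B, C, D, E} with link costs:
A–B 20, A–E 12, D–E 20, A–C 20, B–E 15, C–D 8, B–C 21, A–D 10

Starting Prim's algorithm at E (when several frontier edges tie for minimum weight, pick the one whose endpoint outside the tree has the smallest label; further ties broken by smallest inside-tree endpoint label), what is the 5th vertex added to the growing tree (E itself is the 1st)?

B

Grow the tree from E using Prim:
Step 1: cheapest edge leaving the tree is A–E (12); add A.
Step 2: cheapest edge leaving the tree is A–D (10); add D.
Step 3: cheapest edge leaving the tree is C–D (8); add C.
Step 4: cheapest edge leaving the tree is B–E (15); add B.
Vertex order: E, A, D, C, B. The 5th vertex is B.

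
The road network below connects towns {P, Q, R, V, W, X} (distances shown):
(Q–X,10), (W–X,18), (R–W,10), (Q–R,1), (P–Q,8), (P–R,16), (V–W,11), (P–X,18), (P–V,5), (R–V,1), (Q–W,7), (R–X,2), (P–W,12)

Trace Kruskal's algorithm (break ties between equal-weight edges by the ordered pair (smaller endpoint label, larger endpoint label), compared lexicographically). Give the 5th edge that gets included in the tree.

Q-W

Sort edges by weight, then run Kruskal:
Q–R (1): add — endpoints in different components.
R–V (1): add — endpoints in different components.
R–X (2): add — endpoints in different components.
P–V (5): add — endpoints in different components.
Q–W (7): add — endpoints in different components.
The 5th edge added is Q–W.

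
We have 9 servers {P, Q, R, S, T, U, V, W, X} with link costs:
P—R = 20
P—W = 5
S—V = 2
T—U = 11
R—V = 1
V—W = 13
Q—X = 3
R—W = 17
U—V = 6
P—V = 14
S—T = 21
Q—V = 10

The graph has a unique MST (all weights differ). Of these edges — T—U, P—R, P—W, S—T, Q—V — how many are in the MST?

Sort edges by weight, then run Kruskal:
R—V (1): add — endpoints in different components.
S—V (2): add — endpoints in different components.
Q—X (3): add — endpoints in different components.
P—W (5): add — endpoints in different components.
U—V (6): add — endpoints in different components.
Q—V (10): add — endpoints in different components.
T—U (11): add — endpoints in different components.
V—W (13): add — endpoints in different components.
MST edge set: {R—V, S—V, Q—X, P—W, U—V, Q—V, T—U, V—W}.
Of the listed edges, {T—U, P—W, Q—V} are in the MST → 3.

3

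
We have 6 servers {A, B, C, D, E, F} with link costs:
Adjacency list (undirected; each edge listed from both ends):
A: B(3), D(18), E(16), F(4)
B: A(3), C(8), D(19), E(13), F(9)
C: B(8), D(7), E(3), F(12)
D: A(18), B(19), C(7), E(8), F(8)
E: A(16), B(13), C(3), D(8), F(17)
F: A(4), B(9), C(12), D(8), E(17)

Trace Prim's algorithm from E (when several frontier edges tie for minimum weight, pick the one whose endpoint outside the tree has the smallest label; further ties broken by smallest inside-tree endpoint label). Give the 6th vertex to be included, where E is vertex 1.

Prim's algorithm from E:
Step 1: cheapest edge leaving the tree is C-E (3); add C.
Step 2: cheapest edge leaving the tree is C-D (7); add D.
Step 3: cheapest edge leaving the tree is B-C (8); add B.
Step 4: cheapest edge leaving the tree is A-B (3); add A.
Step 5: cheapest edge leaving the tree is A-F (4); add F.
Vertex order: E, C, D, B, A, F. The 6th vertex is F.

F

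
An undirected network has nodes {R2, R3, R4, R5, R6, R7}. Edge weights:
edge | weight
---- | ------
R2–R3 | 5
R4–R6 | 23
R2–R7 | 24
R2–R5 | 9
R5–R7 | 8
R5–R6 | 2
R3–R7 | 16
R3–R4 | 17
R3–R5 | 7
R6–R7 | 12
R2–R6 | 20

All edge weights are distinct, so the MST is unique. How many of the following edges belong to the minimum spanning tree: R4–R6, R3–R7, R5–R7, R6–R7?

Kruskal: consider edges lightest-first.
R5–R6 (2): add — endpoints in different components.
R2–R3 (5): add — endpoints in different components.
R3–R5 (7): add — endpoints in different components.
R5–R7 (8): add — endpoints in different components.
R2–R5 (9): skip — R5 and R2 already connected.
R6–R7 (12): skip — R6 and R7 already connected.
R3–R7 (16): skip — R3 and R7 already connected.
R3–R4 (17): add — endpoints in different components.
MST edge set: {R5–R6, R2–R3, R3–R5, R5–R7, R3–R4}.
Of the listed edges, {R5–R7} are in the MST → 1.

1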